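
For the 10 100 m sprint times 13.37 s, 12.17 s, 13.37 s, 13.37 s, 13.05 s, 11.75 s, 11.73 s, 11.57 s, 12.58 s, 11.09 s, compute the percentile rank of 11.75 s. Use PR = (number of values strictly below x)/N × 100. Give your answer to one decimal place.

30.0

N = 10.
Strictly below 11.75: 3. Equal to 11.75: 1.
PR = 3/10 × 100 = 30.0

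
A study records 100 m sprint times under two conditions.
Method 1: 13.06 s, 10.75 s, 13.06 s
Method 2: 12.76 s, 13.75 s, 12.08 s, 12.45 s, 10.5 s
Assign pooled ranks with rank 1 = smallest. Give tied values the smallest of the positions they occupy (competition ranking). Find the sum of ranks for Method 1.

Sorted (ascending): 10.5, 10.75, 12.08, 12.45, 12.76, 13.06, 13.06, 13.75
The 2 values of 13.06 occupy positions 6–7 → each gets rank 6.
Method 1 values → pooled ranks: 13.06→6, 10.75→2, 13.06→6
Rank sum = 6 + 2 + 6 = 14

14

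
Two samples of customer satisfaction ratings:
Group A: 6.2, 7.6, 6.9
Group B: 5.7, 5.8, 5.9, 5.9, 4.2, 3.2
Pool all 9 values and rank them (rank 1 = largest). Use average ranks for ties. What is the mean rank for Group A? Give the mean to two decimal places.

Sorted (descending): 7.6, 6.9, 6.2, 5.9, 5.9, 5.8, 5.7, 4.2, 3.2
The 2 values of 5.9 occupy positions 4–5 → average rank (4+5)/2 = 4.5.
Group A values → pooled ranks: 6.2→3, 7.6→1, 6.9→2
Mean rank = (3 + 1 + 2) / 3 = 2.00

2.00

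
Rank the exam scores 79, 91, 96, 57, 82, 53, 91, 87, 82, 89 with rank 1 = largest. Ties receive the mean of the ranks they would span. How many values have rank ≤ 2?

1

Sorted (descending): 96, 91, 91, 89, 87, 82, 82, 79, 57, 53
The 2 values of 91 occupy positions 2–3 → average rank (2+3)/2 = 2.5.
The 2 values of 82 occupy positions 6–7 → average rank (6+7)/2 = 6.5.
Ranks ≤ 2: {1} → 1 value.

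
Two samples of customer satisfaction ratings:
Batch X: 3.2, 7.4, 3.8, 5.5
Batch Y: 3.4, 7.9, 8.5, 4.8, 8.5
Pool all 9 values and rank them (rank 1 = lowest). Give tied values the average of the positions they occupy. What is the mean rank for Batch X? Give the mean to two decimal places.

3.75

Sorted (ascending): 3.2, 3.4, 3.8, 4.8, 5.5, 7.4, 7.9, 8.5, 8.5
The 2 values of 8.5 occupy positions 8–9 → average rank (8+9)/2 = 8.5.
Batch X values → pooled ranks: 3.2→1, 7.4→6, 3.8→3, 5.5→5
Mean rank = (1 + 6 + 3 + 5) / 4 = 3.75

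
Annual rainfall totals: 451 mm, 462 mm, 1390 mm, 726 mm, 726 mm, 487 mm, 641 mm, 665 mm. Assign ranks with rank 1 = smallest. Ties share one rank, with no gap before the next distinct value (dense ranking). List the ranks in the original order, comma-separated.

1, 2, 7, 6, 6, 3, 4, 5

Sorted (ascending): 451, 462, 487, 641, 665, 726, 726, 1390
The 2 values of 726 share dense rank 6.
Remaining distinct values take the next consecutive integers.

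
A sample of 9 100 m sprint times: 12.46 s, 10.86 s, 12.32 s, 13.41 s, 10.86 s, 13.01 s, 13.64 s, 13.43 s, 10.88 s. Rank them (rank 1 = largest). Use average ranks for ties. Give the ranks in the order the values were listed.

5, 8.5, 6, 3, 8.5, 4, 1, 2, 7

Sorted (descending): 13.64, 13.43, 13.41, 13.01, 12.46, 12.32, 10.88, 10.86, 10.86
The 2 values of 10.86 occupy positions 8–9 → average rank (8+9)/2 = 8.5.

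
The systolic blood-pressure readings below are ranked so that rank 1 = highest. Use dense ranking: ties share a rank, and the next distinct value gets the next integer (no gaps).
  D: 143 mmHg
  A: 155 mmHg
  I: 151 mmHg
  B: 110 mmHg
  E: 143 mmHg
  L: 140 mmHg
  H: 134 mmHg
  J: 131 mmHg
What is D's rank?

3

Sorted (descending): 155, 151, 143, 143, 140, 134, 131, 110
The 2 values of 143 share dense rank 3.
Remaining distinct values take the next consecutive integers.
D has value 143 mmHg → rank 3.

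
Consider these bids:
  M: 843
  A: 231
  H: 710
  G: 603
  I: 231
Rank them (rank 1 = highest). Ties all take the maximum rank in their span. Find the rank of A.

5

Sorted (descending): 843, 710, 603, 231, 231
The 2 values of 231 occupy positions 4–5 → each gets rank 5.
A has value 231 → rank 5.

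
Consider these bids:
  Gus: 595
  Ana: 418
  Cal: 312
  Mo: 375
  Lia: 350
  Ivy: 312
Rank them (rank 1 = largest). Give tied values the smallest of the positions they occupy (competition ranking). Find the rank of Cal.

5

Sorted (descending): 595, 418, 375, 350, 312, 312
The 2 values of 312 occupy positions 5–6 → each gets rank 5.
Cal has value 312 → rank 5.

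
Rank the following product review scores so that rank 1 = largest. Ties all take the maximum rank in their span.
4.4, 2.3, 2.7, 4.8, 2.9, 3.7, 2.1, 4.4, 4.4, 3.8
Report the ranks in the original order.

Sorted (descending): 4.8, 4.4, 4.4, 4.4, 3.8, 3.7, 2.9, 2.7, 2.3, 2.1
The 3 values of 4.4 occupy positions 2–4 → each gets rank 4.

4, 9, 8, 1, 7, 6, 10, 4, 4, 5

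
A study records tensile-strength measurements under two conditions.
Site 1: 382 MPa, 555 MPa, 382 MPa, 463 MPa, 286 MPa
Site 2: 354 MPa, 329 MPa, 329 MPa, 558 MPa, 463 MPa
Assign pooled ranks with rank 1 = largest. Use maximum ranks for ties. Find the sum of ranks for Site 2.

30

Sorted (descending): 558, 555, 463, 463, 382, 382, 354, 329, 329, 286
The 2 values of 463 occupy positions 3–4 → each gets rank 4.
The 2 values of 382 occupy positions 5–6 → each gets rank 6.
The 2 values of 329 occupy positions 8–9 → each gets rank 9.
Site 2 values → pooled ranks: 354→7, 329→9, 329→9, 558→1, 463→4
Rank sum = 7 + 9 + 9 + 1 + 4 = 30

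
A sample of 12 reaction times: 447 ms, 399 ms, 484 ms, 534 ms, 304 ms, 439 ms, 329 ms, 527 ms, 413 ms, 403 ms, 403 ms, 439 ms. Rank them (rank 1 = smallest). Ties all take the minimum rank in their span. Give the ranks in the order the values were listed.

9, 3, 10, 12, 1, 7, 2, 11, 6, 4, 4, 7

Sorted (ascending): 304, 329, 399, 403, 403, 413, 439, 439, 447, 484, 527, 534
The 2 values of 403 occupy positions 4–5 → each gets rank 4.
The 2 values of 439 occupy positions 7–8 → each gets rank 7.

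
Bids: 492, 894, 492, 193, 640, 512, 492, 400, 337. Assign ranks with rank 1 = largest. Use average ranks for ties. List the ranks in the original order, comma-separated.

Sorted (descending): 894, 640, 512, 492, 492, 492, 400, 337, 193
The 3 values of 492 occupy positions 4–6 → average rank 5.

5, 1, 5, 9, 2, 3, 5, 7, 8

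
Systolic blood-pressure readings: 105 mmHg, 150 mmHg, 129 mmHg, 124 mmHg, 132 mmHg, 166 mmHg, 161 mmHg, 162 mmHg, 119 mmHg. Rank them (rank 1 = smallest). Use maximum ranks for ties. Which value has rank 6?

150

Sorted (ascending): 105, 119, 124, 129, 132, 150, 161, 162, 166
No ties — each value takes its position as its rank.
Rank 6 → value 150.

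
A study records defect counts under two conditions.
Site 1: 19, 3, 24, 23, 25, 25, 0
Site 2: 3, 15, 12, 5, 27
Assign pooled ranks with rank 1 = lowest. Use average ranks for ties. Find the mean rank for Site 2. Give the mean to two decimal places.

Sorted (ascending): 0, 3, 3, 5, 12, 15, 19, 23, 24, 25, 25, 27
The 2 values of 3 occupy positions 2–3 → average rank (2+3)/2 = 2.5.
The 2 values of 25 occupy positions 10–11 → average rank (10+11)/2 = 10.5.
Site 2 values → pooled ranks: 3→2.5, 15→6, 12→5, 5→4, 27→12
Mean rank = (2.5 + 6 + 5 + 4 + 12) / 5 = 5.90

5.90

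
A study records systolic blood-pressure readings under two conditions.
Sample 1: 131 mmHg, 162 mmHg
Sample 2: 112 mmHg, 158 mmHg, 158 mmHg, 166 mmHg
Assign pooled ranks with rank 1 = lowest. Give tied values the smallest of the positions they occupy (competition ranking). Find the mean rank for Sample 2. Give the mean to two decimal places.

3.25

Sorted (ascending): 112, 131, 158, 158, 162, 166
The 2 values of 158 occupy positions 3–4 → each gets rank 3.
Sample 2 values → pooled ranks: 112→1, 158→3, 158→3, 166→6
Mean rank = (1 + 3 + 3 + 6) / 4 = 3.25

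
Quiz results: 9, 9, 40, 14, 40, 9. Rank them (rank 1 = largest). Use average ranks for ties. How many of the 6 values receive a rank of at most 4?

3

Sorted (descending): 40, 40, 14, 9, 9, 9
The 2 values of 40 occupy positions 1–2 → average rank (1+2)/2 = 1.5.
The 3 values of 9 occupy positions 4–6 → average rank 5.
Ranks ≤ 4: {1.5, 1.5, 3} → 3 values.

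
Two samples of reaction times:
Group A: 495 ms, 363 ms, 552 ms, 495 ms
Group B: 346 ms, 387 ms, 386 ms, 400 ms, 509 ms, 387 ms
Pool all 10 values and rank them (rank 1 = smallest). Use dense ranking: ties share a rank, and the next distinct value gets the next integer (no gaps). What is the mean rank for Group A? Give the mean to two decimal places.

Sorted (ascending): 346, 363, 386, 387, 387, 400, 495, 495, 509, 552
The 2 values of 387 share dense rank 4.
The 2 values of 495 share dense rank 6.
Remaining distinct values take the next consecutive integers.
Group A values → pooled ranks: 495→6, 363→2, 552→8, 495→6
Mean rank = (6 + 2 + 8 + 6) / 4 = 5.50

5.50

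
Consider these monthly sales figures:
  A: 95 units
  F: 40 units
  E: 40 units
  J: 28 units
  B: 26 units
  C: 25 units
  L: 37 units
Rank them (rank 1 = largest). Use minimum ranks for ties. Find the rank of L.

Sorted (descending): 95, 40, 40, 37, 28, 26, 25
The 2 values of 40 occupy positions 2–3 → each gets rank 2.
L has value 37 units → rank 4.

4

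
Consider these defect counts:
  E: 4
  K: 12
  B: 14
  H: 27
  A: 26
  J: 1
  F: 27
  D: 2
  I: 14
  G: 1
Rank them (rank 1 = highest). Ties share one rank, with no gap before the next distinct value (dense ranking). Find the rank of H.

1

Sorted (descending): 27, 27, 26, 14, 14, 12, 4, 2, 1, 1
The 2 values of 27 share dense rank 1.
The 2 values of 14 share dense rank 3.
The 2 values of 1 share dense rank 7.
Remaining distinct values take the next consecutive integers.
H has value 27 → rank 1.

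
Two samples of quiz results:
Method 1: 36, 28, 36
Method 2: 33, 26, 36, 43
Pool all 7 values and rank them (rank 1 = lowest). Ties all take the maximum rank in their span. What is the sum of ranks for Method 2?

Sorted (ascending): 26, 28, 33, 36, 36, 36, 43
The 3 values of 36 occupy positions 4–6 → each gets rank 6.
Method 2 values → pooled ranks: 33→3, 26→1, 36→6, 43→7
Rank sum = 3 + 1 + 6 + 7 = 17

17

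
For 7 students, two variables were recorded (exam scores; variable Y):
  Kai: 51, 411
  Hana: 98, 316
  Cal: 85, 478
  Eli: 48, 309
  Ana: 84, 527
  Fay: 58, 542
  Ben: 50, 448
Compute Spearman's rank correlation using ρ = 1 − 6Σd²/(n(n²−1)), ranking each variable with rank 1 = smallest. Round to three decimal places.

0.286

Ranks of variable 1: 3, 7, 6, 1, 5, 4, 2
Ranks of variable 2: 3, 2, 5, 1, 6, 7, 4
d = r₁ − r₂: 0, 5, 1, 0, -1, -3, -2
d²: 0, 25, 1, 0, 1, 9, 4; Σd² = 40
ρ = 1 − 6·40/(7·48) = 1 − 240/336 = 0.286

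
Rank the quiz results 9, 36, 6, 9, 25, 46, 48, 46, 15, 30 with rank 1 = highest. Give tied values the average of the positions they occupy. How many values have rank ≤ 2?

Sorted (descending): 48, 46, 46, 36, 30, 25, 15, 9, 9, 6
The 2 values of 46 occupy positions 2–3 → average rank (2+3)/2 = 2.5.
The 2 values of 9 occupy positions 8–9 → average rank (8+9)/2 = 8.5.
Ranks ≤ 2: {1} → 1 value.

1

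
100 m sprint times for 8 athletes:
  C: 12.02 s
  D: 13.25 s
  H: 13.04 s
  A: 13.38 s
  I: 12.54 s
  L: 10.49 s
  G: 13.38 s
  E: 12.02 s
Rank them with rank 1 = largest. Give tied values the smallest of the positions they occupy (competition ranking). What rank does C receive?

6

Sorted (descending): 13.38, 13.38, 13.25, 13.04, 12.54, 12.02, 12.02, 10.49
The 2 values of 13.38 occupy positions 1–2 → each gets rank 1.
The 2 values of 12.02 occupy positions 6–7 → each gets rank 6.
C has value 12.02 s → rank 6.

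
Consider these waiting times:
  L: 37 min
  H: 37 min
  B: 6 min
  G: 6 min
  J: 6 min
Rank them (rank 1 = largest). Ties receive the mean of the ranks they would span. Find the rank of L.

Sorted (descending): 37, 37, 6, 6, 6
The 2 values of 37 occupy positions 1–2 → average rank (1+2)/2 = 1.5.
The 3 values of 6 occupy positions 3–5 → average rank 4.
L has value 37 min → rank 1.5.

1.5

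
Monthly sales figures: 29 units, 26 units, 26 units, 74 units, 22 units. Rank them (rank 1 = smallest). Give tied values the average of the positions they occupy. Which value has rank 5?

Sorted (ascending): 22, 26, 26, 29, 74
The 2 values of 26 occupy positions 2–3 → average rank (2+3)/2 = 2.5.
Rank 5 → value 74.

74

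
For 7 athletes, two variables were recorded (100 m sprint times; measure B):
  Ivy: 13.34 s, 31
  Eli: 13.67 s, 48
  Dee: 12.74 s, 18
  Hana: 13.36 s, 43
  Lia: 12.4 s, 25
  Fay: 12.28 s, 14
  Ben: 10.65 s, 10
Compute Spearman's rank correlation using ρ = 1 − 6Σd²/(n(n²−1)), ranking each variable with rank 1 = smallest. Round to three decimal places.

Ranks of variable 1: 5, 7, 4, 6, 3, 2, 1
Ranks of variable 2: 5, 7, 3, 6, 4, 2, 1
d = r₁ − r₂: 0, 0, 1, 0, -1, 0, 0
d²: 0, 0, 1, 0, 1, 0, 0; Σd² = 2
ρ = 1 − 6·2/(7·48) = 1 − 12/336 = 0.964

0.964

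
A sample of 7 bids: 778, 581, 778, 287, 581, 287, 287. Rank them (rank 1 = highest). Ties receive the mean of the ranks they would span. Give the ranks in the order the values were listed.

1.5, 3.5, 1.5, 6, 3.5, 6, 6

Sorted (descending): 778, 778, 581, 581, 287, 287, 287
The 2 values of 778 occupy positions 1–2 → average rank (1+2)/2 = 1.5.
The 2 values of 581 occupy positions 3–4 → average rank (3+4)/2 = 3.5.
The 3 values of 287 occupy positions 5–7 → average rank 6.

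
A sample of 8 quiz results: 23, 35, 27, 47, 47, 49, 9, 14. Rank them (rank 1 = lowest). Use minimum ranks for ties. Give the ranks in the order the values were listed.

Sorted (ascending): 9, 14, 23, 27, 35, 47, 47, 49
The 2 values of 47 occupy positions 6–7 → each gets rank 6.

3, 5, 4, 6, 6, 8, 1, 2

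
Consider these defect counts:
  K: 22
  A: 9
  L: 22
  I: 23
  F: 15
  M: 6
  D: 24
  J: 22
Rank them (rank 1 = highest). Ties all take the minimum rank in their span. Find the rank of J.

3

Sorted (descending): 24, 23, 22, 22, 22, 15, 9, 6
The 3 values of 22 occupy positions 3–5 → each gets rank 3.
J has value 22 → rank 3.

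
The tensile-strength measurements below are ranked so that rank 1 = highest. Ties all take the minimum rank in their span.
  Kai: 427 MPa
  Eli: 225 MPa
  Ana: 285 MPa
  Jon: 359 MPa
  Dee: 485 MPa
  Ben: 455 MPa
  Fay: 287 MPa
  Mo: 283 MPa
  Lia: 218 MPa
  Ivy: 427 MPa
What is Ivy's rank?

3

Sorted (descending): 485, 455, 427, 427, 359, 287, 285, 283, 225, 218
The 2 values of 427 occupy positions 3–4 → each gets rank 3.
Ivy has value 427 MPa → rank 3.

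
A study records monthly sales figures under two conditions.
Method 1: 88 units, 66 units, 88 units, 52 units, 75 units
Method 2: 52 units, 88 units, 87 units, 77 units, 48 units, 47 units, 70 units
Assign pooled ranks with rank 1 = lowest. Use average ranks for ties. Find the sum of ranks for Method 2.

Sorted (ascending): 47, 48, 52, 52, 66, 70, 75, 77, 87, 88, 88, 88
The 2 values of 52 occupy positions 3–4 → average rank (3+4)/2 = 3.5.
The 3 values of 88 occupy positions 10–12 → average rank 11.
Method 2 values → pooled ranks: 52→3.5, 88→11, 87→9, 77→8, 48→2, 47→1, 70→6
Rank sum = 3.5 + 11 + 9 + 8 + 2 + 1 + 6 = 40.5

40.5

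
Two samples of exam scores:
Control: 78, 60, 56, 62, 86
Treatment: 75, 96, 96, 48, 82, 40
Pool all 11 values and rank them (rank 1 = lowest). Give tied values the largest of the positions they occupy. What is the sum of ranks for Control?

28

Sorted (ascending): 40, 48, 56, 60, 62, 75, 78, 82, 86, 96, 96
The 2 values of 96 occupy positions 10–11 → each gets rank 11.
Control values → pooled ranks: 78→7, 60→4, 56→3, 62→5, 86→9
Rank sum = 7 + 4 + 3 + 5 + 9 = 28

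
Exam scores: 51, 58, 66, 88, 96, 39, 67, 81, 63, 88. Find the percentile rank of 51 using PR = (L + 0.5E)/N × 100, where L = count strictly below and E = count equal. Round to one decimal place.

N = 10.
Strictly below 51: 1. Equal to 51: 1.
PR = (1 + 0.5·1)/10 × 100 = 15.0

15.0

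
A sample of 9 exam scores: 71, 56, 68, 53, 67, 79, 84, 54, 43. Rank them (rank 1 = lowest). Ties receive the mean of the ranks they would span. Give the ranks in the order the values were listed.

Sorted (ascending): 43, 53, 54, 56, 67, 68, 71, 79, 84
No ties — each value takes its position as its rank.

7, 4, 6, 2, 5, 8, 9, 3, 1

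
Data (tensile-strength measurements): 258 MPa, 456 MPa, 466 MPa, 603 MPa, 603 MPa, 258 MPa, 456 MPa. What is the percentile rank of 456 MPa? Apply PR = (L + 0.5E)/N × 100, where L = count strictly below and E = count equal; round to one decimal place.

42.9

N = 7.
Strictly below 456: 2. Equal to 456: 2.
PR = (2 + 0.5·2)/7 × 100 = 42.9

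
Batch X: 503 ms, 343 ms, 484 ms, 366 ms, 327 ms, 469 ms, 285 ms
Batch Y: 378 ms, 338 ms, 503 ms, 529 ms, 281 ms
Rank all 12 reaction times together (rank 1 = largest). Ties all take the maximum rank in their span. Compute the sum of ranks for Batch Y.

Sorted (descending): 529, 503, 503, 484, 469, 378, 366, 343, 338, 327, 285, 281
The 2 values of 503 occupy positions 2–3 → each gets rank 3.
Batch Y values → pooled ranks: 378→6, 338→9, 503→3, 529→1, 281→12
Rank sum = 6 + 9 + 3 + 1 + 12 = 31

31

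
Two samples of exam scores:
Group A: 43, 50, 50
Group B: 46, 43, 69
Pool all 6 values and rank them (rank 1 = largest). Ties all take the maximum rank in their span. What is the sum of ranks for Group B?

Sorted (descending): 69, 50, 50, 46, 43, 43
The 2 values of 50 occupy positions 2–3 → each gets rank 3.
The 2 values of 43 occupy positions 5–6 → each gets rank 6.
Group B values → pooled ranks: 46→4, 43→6, 69→1
Rank sum = 4 + 6 + 1 = 11

11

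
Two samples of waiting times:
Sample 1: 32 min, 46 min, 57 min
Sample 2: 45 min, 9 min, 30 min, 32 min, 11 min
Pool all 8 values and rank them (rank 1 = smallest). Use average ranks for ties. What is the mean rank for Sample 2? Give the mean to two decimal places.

3.30

Sorted (ascending): 9, 11, 30, 32, 32, 45, 46, 57
The 2 values of 32 occupy positions 4–5 → average rank (4+5)/2 = 4.5.
Sample 2 values → pooled ranks: 45→6, 9→1, 30→3, 32→4.5, 11→2
Mean rank = (6 + 1 + 3 + 4.5 + 2) / 5 = 3.30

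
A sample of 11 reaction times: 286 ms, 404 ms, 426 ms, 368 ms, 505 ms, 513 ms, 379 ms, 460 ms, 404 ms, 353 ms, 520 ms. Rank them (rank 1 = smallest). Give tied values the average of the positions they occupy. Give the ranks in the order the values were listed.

Sorted (ascending): 286, 353, 368, 379, 404, 404, 426, 460, 505, 513, 520
The 2 values of 404 occupy positions 5–6 → average rank (5+6)/2 = 5.5.

1, 5.5, 7, 3, 9, 10, 4, 8, 5.5, 2, 11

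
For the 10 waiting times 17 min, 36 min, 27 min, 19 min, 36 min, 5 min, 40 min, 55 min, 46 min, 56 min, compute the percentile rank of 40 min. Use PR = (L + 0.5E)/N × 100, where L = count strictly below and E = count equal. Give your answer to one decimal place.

65.0

N = 10.
Strictly below 40: 6. Equal to 40: 1.
PR = (6 + 0.5·1)/10 × 100 = 65.0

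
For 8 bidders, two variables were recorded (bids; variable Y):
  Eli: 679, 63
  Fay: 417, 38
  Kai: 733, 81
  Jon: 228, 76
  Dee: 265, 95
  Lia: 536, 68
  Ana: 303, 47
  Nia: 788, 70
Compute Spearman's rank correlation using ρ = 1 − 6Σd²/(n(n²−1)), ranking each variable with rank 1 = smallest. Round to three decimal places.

Ranks of variable 1: 6, 4, 7, 1, 2, 5, 3, 8
Ranks of variable 2: 3, 1, 7, 6, 8, 4, 2, 5
d = r₁ − r₂: 3, 3, 0, -5, -6, 1, 1, 3
d²: 9, 9, 0, 25, 36, 1, 1, 9; Σd² = 90
ρ = 1 − 6·90/(8·63) = 1 − 540/504 = -0.071

-0.071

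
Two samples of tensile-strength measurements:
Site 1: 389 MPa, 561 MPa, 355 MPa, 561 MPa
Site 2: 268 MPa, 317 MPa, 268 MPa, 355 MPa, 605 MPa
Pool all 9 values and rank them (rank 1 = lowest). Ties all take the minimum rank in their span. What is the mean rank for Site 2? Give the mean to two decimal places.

3.60

Sorted (ascending): 268, 268, 317, 355, 355, 389, 561, 561, 605
The 2 values of 268 occupy positions 1–2 → each gets rank 1.
The 2 values of 355 occupy positions 4–5 → each gets rank 4.
The 2 values of 561 occupy positions 7–8 → each gets rank 7.
Site 2 values → pooled ranks: 268→1, 317→3, 268→1, 355→4, 605→9
Mean rank = (1 + 3 + 1 + 4 + 9) / 5 = 3.60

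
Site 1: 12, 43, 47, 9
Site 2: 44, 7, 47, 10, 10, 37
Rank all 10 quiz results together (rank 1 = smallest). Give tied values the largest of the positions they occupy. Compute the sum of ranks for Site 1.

24

Sorted (ascending): 7, 9, 10, 10, 12, 37, 43, 44, 47, 47
The 2 values of 10 occupy positions 3–4 → each gets rank 4.
The 2 values of 47 occupy positions 9–10 → each gets rank 10.
Site 1 values → pooled ranks: 12→5, 43→7, 47→10, 9→2
Rank sum = 5 + 7 + 10 + 2 = 24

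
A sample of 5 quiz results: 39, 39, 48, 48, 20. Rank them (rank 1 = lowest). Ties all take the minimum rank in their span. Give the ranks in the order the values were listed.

2, 2, 4, 4, 1

Sorted (ascending): 20, 39, 39, 48, 48
The 2 values of 39 occupy positions 2–3 → each gets rank 2.
The 2 values of 48 occupy positions 4–5 → each gets rank 4.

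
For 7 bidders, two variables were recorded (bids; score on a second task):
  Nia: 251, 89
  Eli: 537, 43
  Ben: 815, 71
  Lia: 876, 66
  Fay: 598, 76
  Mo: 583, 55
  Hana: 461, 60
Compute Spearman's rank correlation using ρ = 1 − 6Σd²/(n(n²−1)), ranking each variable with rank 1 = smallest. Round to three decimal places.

0.000

Ranks of variable 1: 1, 3, 6, 7, 5, 4, 2
Ranks of variable 2: 7, 1, 5, 4, 6, 2, 3
d = r₁ − r₂: -6, 2, 1, 3, -1, 2, -1
d²: 36, 4, 1, 9, 1, 4, 1; Σd² = 56
ρ = 1 − 6·56/(7·48) = 1 − 336/336 = 0.000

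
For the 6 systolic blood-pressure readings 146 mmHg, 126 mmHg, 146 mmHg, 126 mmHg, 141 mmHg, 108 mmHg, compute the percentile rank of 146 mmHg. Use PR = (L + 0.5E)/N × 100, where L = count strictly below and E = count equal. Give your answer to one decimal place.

N = 6.
Strictly below 146: 4. Equal to 146: 2.
PR = (4 + 0.5·2)/6 × 100 = 83.3

83.3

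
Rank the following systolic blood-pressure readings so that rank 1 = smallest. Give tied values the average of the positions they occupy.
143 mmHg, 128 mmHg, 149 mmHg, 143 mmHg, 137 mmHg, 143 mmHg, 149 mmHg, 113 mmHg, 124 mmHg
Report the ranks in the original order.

Sorted (ascending): 113, 124, 128, 137, 143, 143, 143, 149, 149
The 3 values of 143 occupy positions 5–7 → average rank 6.
The 2 values of 149 occupy positions 8–9 → average rank (8+9)/2 = 8.5.

6, 3, 8.5, 6, 4, 6, 8.5, 1, 2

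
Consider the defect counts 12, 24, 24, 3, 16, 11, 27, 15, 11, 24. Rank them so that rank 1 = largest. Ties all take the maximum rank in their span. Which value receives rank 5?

Sorted (descending): 27, 24, 24, 24, 16, 15, 12, 11, 11, 3
The 3 values of 24 occupy positions 2–4 → each gets rank 4.
The 2 values of 11 occupy positions 8–9 → each gets rank 9.
Rank 5 → value 16.

16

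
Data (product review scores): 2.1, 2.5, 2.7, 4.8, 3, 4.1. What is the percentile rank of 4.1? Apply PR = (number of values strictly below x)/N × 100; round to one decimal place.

66.7

N = 6.
Strictly below 4.1: 4. Equal to 4.1: 1.
PR = 4/6 × 100 = 66.7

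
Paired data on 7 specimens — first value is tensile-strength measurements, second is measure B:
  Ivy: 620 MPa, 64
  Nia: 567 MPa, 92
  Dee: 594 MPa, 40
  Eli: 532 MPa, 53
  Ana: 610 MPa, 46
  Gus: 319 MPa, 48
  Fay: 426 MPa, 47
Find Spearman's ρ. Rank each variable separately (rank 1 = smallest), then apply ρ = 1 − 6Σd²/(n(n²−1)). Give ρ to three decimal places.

Ranks of variable 1: 7, 4, 5, 3, 6, 1, 2
Ranks of variable 2: 6, 7, 1, 5, 2, 4, 3
d = r₁ − r₂: 1, -3, 4, -2, 4, -3, -1
d²: 1, 9, 16, 4, 16, 9, 1; Σd² = 56
ρ = 1 − 6·56/(7·48) = 1 − 336/336 = 0.000

0.000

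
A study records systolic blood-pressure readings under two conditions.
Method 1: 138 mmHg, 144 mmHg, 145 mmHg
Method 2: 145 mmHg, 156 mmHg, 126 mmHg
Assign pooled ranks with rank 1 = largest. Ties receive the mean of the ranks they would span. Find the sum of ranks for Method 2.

9.5

Sorted (descending): 156, 145, 145, 144, 138, 126
The 2 values of 145 occupy positions 2–3 → average rank (2+3)/2 = 2.5.
Method 2 values → pooled ranks: 145→2.5, 156→1, 126→6
Rank sum = 2.5 + 1 + 6 = 9.5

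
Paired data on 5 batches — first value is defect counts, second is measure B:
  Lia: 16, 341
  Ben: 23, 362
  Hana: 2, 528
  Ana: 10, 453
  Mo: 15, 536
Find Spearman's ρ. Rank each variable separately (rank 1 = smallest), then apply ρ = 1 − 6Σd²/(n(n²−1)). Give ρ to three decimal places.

-0.600

Ranks of variable 1: 4, 5, 1, 2, 3
Ranks of variable 2: 1, 2, 4, 3, 5
d = r₁ − r₂: 3, 3, -3, -1, -2
d²: 9, 9, 9, 1, 4; Σd² = 32
ρ = 1 − 6·32/(5·24) = 1 − 192/120 = -0.600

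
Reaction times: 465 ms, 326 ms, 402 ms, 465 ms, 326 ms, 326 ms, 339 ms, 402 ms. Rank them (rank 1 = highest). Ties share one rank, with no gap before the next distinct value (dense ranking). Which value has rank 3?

339

Sorted (descending): 465, 465, 402, 402, 339, 326, 326, 326
The 2 values of 465 share dense rank 1.
The 2 values of 402 share dense rank 2.
The 3 values of 326 share dense rank 4.
Remaining distinct values take the next consecutive integers.
Rank 3 → value 339.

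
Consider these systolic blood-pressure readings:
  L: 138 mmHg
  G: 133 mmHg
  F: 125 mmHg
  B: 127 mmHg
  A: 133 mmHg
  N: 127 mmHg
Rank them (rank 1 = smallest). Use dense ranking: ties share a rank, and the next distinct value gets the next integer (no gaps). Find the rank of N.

Sorted (ascending): 125, 127, 127, 133, 133, 138
The 2 values of 127 share dense rank 2.
The 2 values of 133 share dense rank 3.
Remaining distinct values take the next consecutive integers.
N has value 127 mmHg → rank 2.

2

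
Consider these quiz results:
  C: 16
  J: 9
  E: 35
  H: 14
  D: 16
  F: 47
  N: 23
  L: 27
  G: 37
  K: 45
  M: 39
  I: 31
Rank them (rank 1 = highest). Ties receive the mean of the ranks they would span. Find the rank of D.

9.5

Sorted (descending): 47, 45, 39, 37, 35, 31, 27, 23, 16, 16, 14, 9
The 2 values of 16 occupy positions 9–10 → average rank (9+10)/2 = 9.5.
D has value 16 → rank 9.5.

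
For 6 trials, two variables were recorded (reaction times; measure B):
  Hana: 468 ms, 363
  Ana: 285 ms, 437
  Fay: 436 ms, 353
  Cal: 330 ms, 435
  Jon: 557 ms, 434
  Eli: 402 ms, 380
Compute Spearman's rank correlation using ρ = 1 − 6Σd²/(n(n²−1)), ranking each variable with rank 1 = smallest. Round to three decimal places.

-0.600

Ranks of variable 1: 5, 1, 4, 2, 6, 3
Ranks of variable 2: 2, 6, 1, 5, 4, 3
d = r₁ − r₂: 3, -5, 3, -3, 2, 0
d²: 9, 25, 9, 9, 4, 0; Σd² = 56
ρ = 1 − 6·56/(6·35) = 1 − 336/210 = -0.600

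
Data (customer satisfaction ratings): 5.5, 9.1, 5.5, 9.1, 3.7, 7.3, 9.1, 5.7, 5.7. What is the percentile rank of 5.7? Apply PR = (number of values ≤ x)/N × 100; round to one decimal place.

N = 9.
Strictly below 5.7: 3. Equal to 5.7: 2.
PR = 5/9 × 100 = 55.6

55.6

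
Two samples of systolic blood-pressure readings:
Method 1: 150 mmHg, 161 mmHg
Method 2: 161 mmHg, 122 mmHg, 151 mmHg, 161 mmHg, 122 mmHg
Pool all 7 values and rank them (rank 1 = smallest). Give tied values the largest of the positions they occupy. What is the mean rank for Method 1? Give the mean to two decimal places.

Sorted (ascending): 122, 122, 150, 151, 161, 161, 161
The 2 values of 122 occupy positions 1–2 → each gets rank 2.
The 3 values of 161 occupy positions 5–7 → each gets rank 7.
Method 1 values → pooled ranks: 150→3, 161→7
Mean rank = (3 + 7) / 2 = 5.00

5.00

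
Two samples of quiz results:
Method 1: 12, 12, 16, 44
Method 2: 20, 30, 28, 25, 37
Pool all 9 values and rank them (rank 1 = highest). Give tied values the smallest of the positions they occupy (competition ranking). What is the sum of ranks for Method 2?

20

Sorted (descending): 44, 37, 30, 28, 25, 20, 16, 12, 12
The 2 values of 12 occupy positions 8–9 → each gets rank 8.
Method 2 values → pooled ranks: 20→6, 30→3, 28→4, 25→5, 37→2
Rank sum = 6 + 3 + 4 + 5 + 2 = 20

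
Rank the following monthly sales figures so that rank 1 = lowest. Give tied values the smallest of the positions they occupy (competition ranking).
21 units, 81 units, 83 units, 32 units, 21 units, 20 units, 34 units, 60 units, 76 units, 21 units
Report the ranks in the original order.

Sorted (ascending): 20, 21, 21, 21, 32, 34, 60, 76, 81, 83
The 3 values of 21 occupy positions 2–4 → each gets rank 2.

2, 9, 10, 5, 2, 1, 6, 7, 8, 2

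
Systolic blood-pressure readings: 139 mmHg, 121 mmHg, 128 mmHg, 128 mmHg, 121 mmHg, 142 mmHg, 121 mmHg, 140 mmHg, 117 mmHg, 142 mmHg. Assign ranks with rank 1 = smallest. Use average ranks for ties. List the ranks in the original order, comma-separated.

Sorted (ascending): 117, 121, 121, 121, 128, 128, 139, 140, 142, 142
The 3 values of 121 occupy positions 2–4 → average rank 3.
The 2 values of 128 occupy positions 5–6 → average rank (5+6)/2 = 5.5.
The 2 values of 142 occupy positions 9–10 → average rank (9+10)/2 = 9.5.

7, 3, 5.5, 5.5, 3, 9.5, 3, 8, 1, 9.5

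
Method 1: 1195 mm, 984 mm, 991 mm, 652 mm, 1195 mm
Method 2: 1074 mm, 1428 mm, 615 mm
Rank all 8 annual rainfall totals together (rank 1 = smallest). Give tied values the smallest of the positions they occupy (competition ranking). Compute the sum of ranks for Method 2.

14

Sorted (ascending): 615, 652, 984, 991, 1074, 1195, 1195, 1428
The 2 values of 1195 occupy positions 6–7 → each gets rank 6.
Method 2 values → pooled ranks: 1074→5, 1428→8, 615→1
Rank sum = 5 + 8 + 1 = 14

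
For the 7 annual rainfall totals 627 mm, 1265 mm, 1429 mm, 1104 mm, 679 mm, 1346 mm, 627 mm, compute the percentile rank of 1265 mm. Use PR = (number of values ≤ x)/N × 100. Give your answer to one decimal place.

71.4

N = 7.
Strictly below 1265: 4. Equal to 1265: 1.
PR = 5/7 × 100 = 71.4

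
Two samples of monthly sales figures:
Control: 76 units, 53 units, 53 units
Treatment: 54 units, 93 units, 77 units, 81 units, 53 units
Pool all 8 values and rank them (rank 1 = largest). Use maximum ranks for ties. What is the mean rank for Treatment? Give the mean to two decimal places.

Sorted (descending): 93, 81, 77, 76, 54, 53, 53, 53
The 3 values of 53 occupy positions 6–8 → each gets rank 8.
Treatment values → pooled ranks: 54→5, 93→1, 77→3, 81→2, 53→8
Mean rank = (5 + 1 + 3 + 2 + 8) / 5 = 3.80

3.80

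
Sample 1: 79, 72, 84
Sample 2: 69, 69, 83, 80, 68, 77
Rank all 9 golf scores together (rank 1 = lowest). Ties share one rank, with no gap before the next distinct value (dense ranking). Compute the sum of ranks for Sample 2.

22

Sorted (ascending): 68, 69, 69, 72, 77, 79, 80, 83, 84
The 2 values of 69 share dense rank 2.
Remaining distinct values take the next consecutive integers.
Sample 2 values → pooled ranks: 69→2, 69→2, 83→7, 80→6, 68→1, 77→4
Rank sum = 2 + 2 + 7 + 6 + 1 + 4 = 22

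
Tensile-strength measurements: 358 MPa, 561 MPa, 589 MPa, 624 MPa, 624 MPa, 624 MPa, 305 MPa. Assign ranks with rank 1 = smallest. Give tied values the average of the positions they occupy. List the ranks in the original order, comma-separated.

Sorted (ascending): 305, 358, 561, 589, 624, 624, 624
The 3 values of 624 occupy positions 5–7 → average rank 6.

2, 3, 4, 6, 6, 6, 1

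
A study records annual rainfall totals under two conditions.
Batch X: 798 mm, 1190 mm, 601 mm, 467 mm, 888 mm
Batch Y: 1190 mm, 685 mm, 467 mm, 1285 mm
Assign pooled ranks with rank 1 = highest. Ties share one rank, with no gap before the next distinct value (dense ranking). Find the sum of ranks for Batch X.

22

Sorted (descending): 1285, 1190, 1190, 888, 798, 685, 601, 467, 467
The 2 values of 1190 share dense rank 2.
The 2 values of 467 share dense rank 7.
Remaining distinct values take the next consecutive integers.
Batch X values → pooled ranks: 798→4, 1190→2, 601→6, 467→7, 888→3
Rank sum = 4 + 2 + 6 + 7 + 3 = 22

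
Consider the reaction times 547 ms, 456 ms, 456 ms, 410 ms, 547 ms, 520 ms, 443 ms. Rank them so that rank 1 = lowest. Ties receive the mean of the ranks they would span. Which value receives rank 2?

443

Sorted (ascending): 410, 443, 456, 456, 520, 547, 547
The 2 values of 456 occupy positions 3–4 → average rank (3+4)/2 = 3.5.
The 2 values of 547 occupy positions 6–7 → average rank (6+7)/2 = 6.5.
Rank 2 → value 443.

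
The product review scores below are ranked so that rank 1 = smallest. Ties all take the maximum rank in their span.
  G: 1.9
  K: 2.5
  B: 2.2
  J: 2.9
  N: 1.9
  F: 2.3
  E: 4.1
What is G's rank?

2

Sorted (ascending): 1.9, 1.9, 2.2, 2.3, 2.5, 2.9, 4.1
The 2 values of 1.9 occupy positions 1–2 → each gets rank 2.
G has value 1.9 → rank 2.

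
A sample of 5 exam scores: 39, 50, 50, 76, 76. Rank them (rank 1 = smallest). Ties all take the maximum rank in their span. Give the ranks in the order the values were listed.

Sorted (ascending): 39, 50, 50, 76, 76
The 2 values of 50 occupy positions 2–3 → each gets rank 3.
The 2 values of 76 occupy positions 4–5 → each gets rank 5.

1, 3, 3, 5, 5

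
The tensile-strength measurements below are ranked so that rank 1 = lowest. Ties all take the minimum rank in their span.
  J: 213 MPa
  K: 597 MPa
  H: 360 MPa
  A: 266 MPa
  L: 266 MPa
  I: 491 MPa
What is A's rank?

2

Sorted (ascending): 213, 266, 266, 360, 491, 597
The 2 values of 266 occupy positions 2–3 → each gets rank 2.
A has value 266 MPa → rank 2.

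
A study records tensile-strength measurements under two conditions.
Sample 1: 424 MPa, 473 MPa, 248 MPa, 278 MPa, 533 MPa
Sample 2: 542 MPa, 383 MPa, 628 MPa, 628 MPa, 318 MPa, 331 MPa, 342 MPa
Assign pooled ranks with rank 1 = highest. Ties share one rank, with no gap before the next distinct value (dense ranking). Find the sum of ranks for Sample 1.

33

Sorted (descending): 628, 628, 542, 533, 473, 424, 383, 342, 331, 318, 278, 248
The 2 values of 628 share dense rank 1.
Remaining distinct values take the next consecutive integers.
Sample 1 values → pooled ranks: 424→5, 473→4, 248→11, 278→10, 533→3
Rank sum = 5 + 4 + 11 + 10 + 3 = 33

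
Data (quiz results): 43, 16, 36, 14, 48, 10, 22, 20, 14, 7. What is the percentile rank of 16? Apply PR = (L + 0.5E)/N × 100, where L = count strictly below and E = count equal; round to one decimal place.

N = 10.
Strictly below 16: 4. Equal to 16: 1.
PR = (4 + 0.5·1)/10 × 100 = 45.0

45.0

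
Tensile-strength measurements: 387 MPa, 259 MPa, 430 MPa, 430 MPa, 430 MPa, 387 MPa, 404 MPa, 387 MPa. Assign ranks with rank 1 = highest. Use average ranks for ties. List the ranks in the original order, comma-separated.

Sorted (descending): 430, 430, 430, 404, 387, 387, 387, 259
The 3 values of 430 occupy positions 1–3 → average rank 2.
The 3 values of 387 occupy positions 5–7 → average rank 6.

6, 8, 2, 2, 2, 6, 4, 6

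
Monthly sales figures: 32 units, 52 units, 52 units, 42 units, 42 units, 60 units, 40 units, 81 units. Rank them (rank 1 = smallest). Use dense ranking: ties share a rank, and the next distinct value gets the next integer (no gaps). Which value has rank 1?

32

Sorted (ascending): 32, 40, 42, 42, 52, 52, 60, 81
The 2 values of 42 share dense rank 3.
The 2 values of 52 share dense rank 4.
Remaining distinct values take the next consecutive integers.
Rank 1 → value 32.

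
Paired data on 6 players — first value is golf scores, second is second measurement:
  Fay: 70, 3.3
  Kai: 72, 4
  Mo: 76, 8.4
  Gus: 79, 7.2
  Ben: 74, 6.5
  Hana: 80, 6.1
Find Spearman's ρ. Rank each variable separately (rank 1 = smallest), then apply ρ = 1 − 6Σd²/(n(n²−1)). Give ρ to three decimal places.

0.600

Ranks of variable 1: 1, 2, 4, 5, 3, 6
Ranks of variable 2: 1, 2, 6, 5, 4, 3
d = r₁ − r₂: 0, 0, -2, 0, -1, 3
d²: 0, 0, 4, 0, 1, 9; Σd² = 14
ρ = 1 − 6·14/(6·35) = 1 − 84/210 = 0.600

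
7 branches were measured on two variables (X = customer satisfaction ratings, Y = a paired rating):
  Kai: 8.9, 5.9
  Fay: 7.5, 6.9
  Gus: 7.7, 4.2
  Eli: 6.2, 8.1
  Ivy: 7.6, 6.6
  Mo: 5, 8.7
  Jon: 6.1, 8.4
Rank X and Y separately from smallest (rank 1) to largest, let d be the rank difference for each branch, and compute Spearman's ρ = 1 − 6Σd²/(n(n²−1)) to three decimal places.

-0.964

Ranks of variable 1: 7, 4, 6, 3, 5, 1, 2
Ranks of variable 2: 2, 4, 1, 5, 3, 7, 6
d = r₁ − r₂: 5, 0, 5, -2, 2, -6, -4
d²: 25, 0, 25, 4, 4, 36, 16; Σd² = 110
ρ = 1 − 6·110/(7·48) = 1 − 660/336 = -0.964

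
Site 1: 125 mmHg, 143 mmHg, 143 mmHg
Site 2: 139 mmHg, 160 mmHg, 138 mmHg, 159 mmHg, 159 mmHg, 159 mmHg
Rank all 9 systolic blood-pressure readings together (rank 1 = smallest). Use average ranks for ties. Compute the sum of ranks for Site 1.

10

Sorted (ascending): 125, 138, 139, 143, 143, 159, 159, 159, 160
The 2 values of 143 occupy positions 4–5 → average rank (4+5)/2 = 4.5.
The 3 values of 159 occupy positions 6–8 → average rank 7.
Site 1 values → pooled ranks: 125→1, 143→4.5, 143→4.5
Rank sum = 1 + 4.5 + 4.5 = 10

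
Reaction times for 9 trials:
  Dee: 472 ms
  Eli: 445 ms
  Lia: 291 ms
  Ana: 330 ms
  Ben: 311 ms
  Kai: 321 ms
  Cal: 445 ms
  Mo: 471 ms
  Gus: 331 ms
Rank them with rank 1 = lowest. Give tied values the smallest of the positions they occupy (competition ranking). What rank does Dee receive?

Sorted (ascending): 291, 311, 321, 330, 331, 445, 445, 471, 472
The 2 values of 445 occupy positions 6–7 → each gets rank 6.
Dee has value 472 ms → rank 9.

9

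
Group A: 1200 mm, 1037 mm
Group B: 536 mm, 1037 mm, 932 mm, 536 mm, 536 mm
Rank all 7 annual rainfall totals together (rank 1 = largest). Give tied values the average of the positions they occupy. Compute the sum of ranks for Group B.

24.5

Sorted (descending): 1200, 1037, 1037, 932, 536, 536, 536
The 2 values of 1037 occupy positions 2–3 → average rank (2+3)/2 = 2.5.
The 3 values of 536 occupy positions 5–7 → average rank 6.
Group B values → pooled ranks: 536→6, 1037→2.5, 932→4, 536→6, 536→6
Rank sum = 6 + 2.5 + 4 + 6 + 6 = 24.5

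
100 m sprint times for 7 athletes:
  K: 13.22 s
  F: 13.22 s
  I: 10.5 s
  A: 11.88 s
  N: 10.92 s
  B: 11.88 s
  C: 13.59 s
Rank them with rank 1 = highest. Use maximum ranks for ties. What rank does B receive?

Sorted (descending): 13.59, 13.22, 13.22, 11.88, 11.88, 10.92, 10.5
The 2 values of 13.22 occupy positions 2–3 → each gets rank 3.
The 2 values of 11.88 occupy positions 4–5 → each gets rank 5.
B has value 11.88 s → rank 5.

5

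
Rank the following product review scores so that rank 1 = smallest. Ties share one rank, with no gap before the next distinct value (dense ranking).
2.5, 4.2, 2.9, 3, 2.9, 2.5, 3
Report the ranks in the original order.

1, 4, 2, 3, 2, 1, 3

Sorted (ascending): 2.5, 2.5, 2.9, 2.9, 3, 3, 4.2
The 2 values of 2.5 share dense rank 1.
The 2 values of 2.9 share dense rank 2.
The 2 values of 3 share dense rank 3.
Remaining distinct values take the next consecutive integers.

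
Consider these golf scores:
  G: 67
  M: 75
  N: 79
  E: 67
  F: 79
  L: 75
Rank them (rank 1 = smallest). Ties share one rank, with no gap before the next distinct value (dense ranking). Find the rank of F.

Sorted (ascending): 67, 67, 75, 75, 79, 79
The 2 values of 67 share dense rank 1.
The 2 values of 75 share dense rank 2.
The 2 values of 79 share dense rank 3.
F has value 79 → rank 3.

3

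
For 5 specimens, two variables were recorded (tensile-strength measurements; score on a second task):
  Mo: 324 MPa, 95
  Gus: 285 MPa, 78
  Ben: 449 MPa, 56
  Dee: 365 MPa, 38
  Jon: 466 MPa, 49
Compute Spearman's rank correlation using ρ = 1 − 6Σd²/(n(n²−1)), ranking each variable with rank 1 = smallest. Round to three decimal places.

-0.600

Ranks of variable 1: 2, 1, 4, 3, 5
Ranks of variable 2: 5, 4, 3, 1, 2
d = r₁ − r₂: -3, -3, 1, 2, 3
d²: 9, 9, 1, 4, 9; Σd² = 32
ρ = 1 − 6·32/(5·24) = 1 − 192/120 = -0.600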